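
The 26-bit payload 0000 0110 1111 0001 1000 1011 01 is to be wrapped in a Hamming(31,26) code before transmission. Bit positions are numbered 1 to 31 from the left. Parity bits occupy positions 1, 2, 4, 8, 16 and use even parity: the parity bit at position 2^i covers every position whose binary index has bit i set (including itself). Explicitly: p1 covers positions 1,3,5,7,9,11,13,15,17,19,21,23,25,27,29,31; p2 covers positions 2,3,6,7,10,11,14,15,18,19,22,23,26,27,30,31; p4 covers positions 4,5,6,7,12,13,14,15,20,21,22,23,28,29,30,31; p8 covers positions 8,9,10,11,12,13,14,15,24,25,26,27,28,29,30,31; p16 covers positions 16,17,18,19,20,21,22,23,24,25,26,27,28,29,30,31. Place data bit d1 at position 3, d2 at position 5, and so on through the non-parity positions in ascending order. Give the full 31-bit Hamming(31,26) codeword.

Place data bits at non-power-of-two positions: b3=0, b5=0, b6=0, b7=0, b9=0, b10=1, b11=1, b12=0, b13=1, b14=1, b15=1, b17=1, b18=0, b19=0, b20=0, b21=1, b22=1, b23=0, b24=0, b25=0, b26=1, b27=0, b28=1, b29=1, b30=0, b31=1.
p1 = XOR of data positions {3,5,7,9,11,13,15,17,19,21,23,25,27,29,31} = 0⊕0⊕0⊕0⊕1⊕1⊕1⊕1⊕0⊕1⊕0⊕0⊕0⊕1⊕1 = 1
p2 = XOR of data positions {3,6,7,10,11,14,15,18,19,22,23,26,27,30,31} = 0⊕0⊕0⊕1⊕1⊕1⊕1⊕0⊕0⊕1⊕0⊕1⊕0⊕0⊕1 = 1
p4 = XOR of data positions {5,6,7,12,13,14,15,20,21,22,23,28,29,30,31} = 0⊕0⊕0⊕0⊕1⊕1⊕1⊕0⊕1⊕1⊕0⊕1⊕1⊕0⊕1 = 0
p8 = XOR of data positions {9,10,11,12,13,14,15,24,25,26,27,28,29,30,31} = 0⊕1⊕1⊕0⊕1⊕1⊕1⊕0⊕0⊕1⊕0⊕1⊕1⊕0⊕1 = 1
p16 = XOR of data positions {17,18,19,20,21,22,23,24,25,26,27,28,29,30,31} = 1⊕0⊕0⊕0⊕1⊕1⊕0⊕0⊕0⊕1⊕0⊕1⊕1⊕0⊕1 = 1
Codeword b1..b31 = 1100000101101111100011000101101

1100000101101111100011000101101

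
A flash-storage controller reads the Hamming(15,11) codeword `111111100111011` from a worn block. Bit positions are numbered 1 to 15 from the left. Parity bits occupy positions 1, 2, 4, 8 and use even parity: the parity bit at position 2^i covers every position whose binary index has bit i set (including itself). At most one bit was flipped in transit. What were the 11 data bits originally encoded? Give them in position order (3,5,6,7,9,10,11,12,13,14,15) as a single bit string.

11110110011

s1: b1⊕b3⊕b5⊕b7⊕b9⊕b11⊕b13⊕b15 = 1⊕1⊕1⊕1⊕0⊕1⊕0⊕1 = 0
s2: b2⊕b3⊕b6⊕b7⊕b10⊕b11⊕b14⊕b15 = 1⊕1⊕1⊕1⊕1⊕1⊕1⊕1 = 0
s4: b4⊕b5⊕b6⊕b7⊕b12⊕b13⊕b14⊕b15 = 1⊕1⊕1⊕1⊕1⊕0⊕1⊕1 = 1
s8: b8⊕b9⊕b10⊕b11⊕b12⊕b13⊕b14⊕b15 = 0⊕0⊕1⊕1⊕1⊕0⊕1⊕1 = 1
Syndrome (s8...s1) = 1100 → position 12.
Flip bit 12: corrected codeword = 111111100110011
Data bits at positions 3,5,6,7,9,10,11,12,13,14,15: 11110110011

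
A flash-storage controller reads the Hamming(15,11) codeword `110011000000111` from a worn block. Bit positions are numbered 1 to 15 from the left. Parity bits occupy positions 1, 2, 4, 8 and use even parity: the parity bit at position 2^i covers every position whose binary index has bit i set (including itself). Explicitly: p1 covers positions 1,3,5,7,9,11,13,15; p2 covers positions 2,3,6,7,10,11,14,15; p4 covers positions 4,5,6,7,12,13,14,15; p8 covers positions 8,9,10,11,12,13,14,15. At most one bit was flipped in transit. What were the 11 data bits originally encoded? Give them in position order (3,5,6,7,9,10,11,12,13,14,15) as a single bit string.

01100001111

s1: b1⊕b3⊕b5⊕b7⊕b9⊕b11⊕b13⊕b15 = 1⊕0⊕1⊕0⊕0⊕0⊕1⊕1 = 0
s2: b2⊕b3⊕b6⊕b7⊕b10⊕b11⊕b14⊕b15 = 1⊕0⊕1⊕0⊕0⊕0⊕1⊕1 = 0
s4: b4⊕b5⊕b6⊕b7⊕b12⊕b13⊕b14⊕b15 = 0⊕1⊕1⊕0⊕0⊕1⊕1⊕1 = 1
s8: b8⊕b9⊕b10⊕b11⊕b12⊕b13⊕b14⊕b15 = 0⊕0⊕0⊕0⊕0⊕1⊕1⊕1 = 1
Syndrome (s8...s1) = 1100 → position 12.
Flip bit 12: corrected codeword = 110011000001111
Data bits at positions 3,5,6,7,9,10,11,12,13,14,15: 01100001111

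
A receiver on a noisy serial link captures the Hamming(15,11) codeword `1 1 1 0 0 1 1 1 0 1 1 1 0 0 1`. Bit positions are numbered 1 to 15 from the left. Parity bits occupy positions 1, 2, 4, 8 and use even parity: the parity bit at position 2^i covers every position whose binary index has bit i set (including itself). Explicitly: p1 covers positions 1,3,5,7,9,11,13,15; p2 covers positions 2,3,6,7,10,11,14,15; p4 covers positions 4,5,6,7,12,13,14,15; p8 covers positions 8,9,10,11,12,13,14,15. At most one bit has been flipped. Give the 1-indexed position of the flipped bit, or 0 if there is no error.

s1: b1⊕b3⊕b5⊕b7⊕b9⊕b11⊕b13⊕b15 = 1⊕1⊕0⊕1⊕0⊕1⊕0⊕1 = 1
s2: b2⊕b3⊕b6⊕b7⊕b10⊕b11⊕b14⊕b15 = 1⊕1⊕1⊕1⊕1⊕1⊕0⊕1 = 1
s4: b4⊕b5⊕b6⊕b7⊕b12⊕b13⊕b14⊕b15 = 0⊕0⊕1⊕1⊕1⊕0⊕0⊕1 = 0
s8: b8⊕b9⊕b10⊕b11⊕b12⊕b13⊕b14⊕b15 = 1⊕0⊕1⊕1⊕1⊕0⊕0⊕1 = 1
Syndrome (s8...s1) = 1011 → position 11.

11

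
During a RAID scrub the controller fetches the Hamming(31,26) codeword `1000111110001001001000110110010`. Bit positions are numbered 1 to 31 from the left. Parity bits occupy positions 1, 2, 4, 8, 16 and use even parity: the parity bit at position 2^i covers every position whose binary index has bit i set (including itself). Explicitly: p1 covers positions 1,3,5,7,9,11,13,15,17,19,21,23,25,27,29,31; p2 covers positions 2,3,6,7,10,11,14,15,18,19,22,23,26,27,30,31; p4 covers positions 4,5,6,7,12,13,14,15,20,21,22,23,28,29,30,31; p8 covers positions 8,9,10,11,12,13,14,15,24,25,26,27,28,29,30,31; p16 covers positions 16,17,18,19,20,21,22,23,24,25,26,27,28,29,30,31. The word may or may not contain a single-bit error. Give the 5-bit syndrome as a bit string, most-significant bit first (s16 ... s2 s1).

11010

s1: b1⊕b3⊕b5⊕b7⊕b9⊕b11⊕b13⊕b15⊕b17⊕b19⊕b21⊕b23⊕b25⊕b27⊕b29⊕b31 = 1⊕0⊕1⊕1⊕1⊕0⊕1⊕0⊕0⊕1⊕0⊕1⊕0⊕1⊕0⊕0 = 0
s2: b2⊕b3⊕b6⊕b7⊕b10⊕b11⊕b14⊕b15⊕b18⊕b19⊕b22⊕b23⊕b26⊕b27⊕b30⊕b31 = 0⊕0⊕1⊕1⊕0⊕0⊕0⊕0⊕0⊕1⊕0⊕1⊕1⊕1⊕1⊕0 = 1
s4: b4⊕b5⊕b6⊕b7⊕b12⊕b13⊕b14⊕b15⊕b20⊕b21⊕b22⊕b23⊕b28⊕b29⊕b30⊕b31 = 0⊕1⊕1⊕1⊕0⊕1⊕0⊕0⊕0⊕0⊕0⊕1⊕0⊕0⊕1⊕0 = 0
s8: b8⊕b9⊕b10⊕b11⊕b12⊕b13⊕b14⊕b15⊕b24⊕b25⊕b26⊕b27⊕b28⊕b29⊕b30⊕b31 = 1⊕1⊕0⊕0⊕0⊕1⊕0⊕0⊕1⊕0⊕1⊕1⊕0⊕0⊕1⊕0 = 1
s16: b16⊕b17⊕b18⊕b19⊕b20⊕b21⊕b22⊕b23⊕b24⊕b25⊕b26⊕b27⊕b28⊕b29⊕b30⊕b31 = 1⊕0⊕0⊕1⊕0⊕0⊕0⊕1⊕1⊕0⊕1⊕1⊕0⊕0⊕1⊕0 = 1
Syndrome (s16...s1) = 11010 → position 26.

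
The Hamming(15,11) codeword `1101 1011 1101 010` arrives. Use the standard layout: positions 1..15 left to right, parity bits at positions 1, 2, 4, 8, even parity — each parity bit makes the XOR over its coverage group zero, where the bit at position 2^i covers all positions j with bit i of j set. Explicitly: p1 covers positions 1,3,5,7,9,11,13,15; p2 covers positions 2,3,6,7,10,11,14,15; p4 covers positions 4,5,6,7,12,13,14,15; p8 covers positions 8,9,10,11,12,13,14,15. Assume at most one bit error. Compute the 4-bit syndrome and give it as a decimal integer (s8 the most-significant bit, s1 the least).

12

s1: b1⊕b3⊕b5⊕b7⊕b9⊕b11⊕b13⊕b15 = 1⊕0⊕1⊕1⊕1⊕0⊕0⊕0 = 0
s2: b2⊕b3⊕b6⊕b7⊕b10⊕b11⊕b14⊕b15 = 1⊕0⊕0⊕1⊕1⊕0⊕1⊕0 = 0
s4: b4⊕b5⊕b6⊕b7⊕b12⊕b13⊕b14⊕b15 = 1⊕1⊕0⊕1⊕1⊕0⊕1⊕0 = 1
s8: b8⊕b9⊕b10⊕b11⊕b12⊕b13⊕b14⊕b15 = 1⊕1⊕1⊕0⊕1⊕0⊕1⊕0 = 1
Syndrome (s8...s1) = 1100 → position 12.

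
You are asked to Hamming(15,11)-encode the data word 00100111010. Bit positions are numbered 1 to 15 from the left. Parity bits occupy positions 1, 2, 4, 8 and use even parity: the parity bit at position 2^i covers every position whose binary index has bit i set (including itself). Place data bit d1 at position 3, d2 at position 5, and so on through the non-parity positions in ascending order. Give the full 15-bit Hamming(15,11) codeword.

Place data bits at non-power-of-two positions: b3=0, b5=0, b6=1, b7=0, b9=0, b10=1, b11=1, b12=1, b13=0, b14=1, b15=0.
p1 = XOR of data positions {3,5,7,9,11,13,15} = 0⊕0⊕0⊕0⊕1⊕0⊕0 = 1
p2 = XOR of data positions {3,6,7,10,11,14,15} = 0⊕1⊕0⊕1⊕1⊕1⊕0 = 0
p4 = XOR of data positions {5,6,7,12,13,14,15} = 0⊕1⊕0⊕1⊕0⊕1⊕0 = 1
p8 = XOR of data positions {9,10,11,12,13,14,15} = 0⊕1⊕1⊕1⊕0⊕1⊕0 = 0
Codeword b1..b15 = 100101000111010

100101000111010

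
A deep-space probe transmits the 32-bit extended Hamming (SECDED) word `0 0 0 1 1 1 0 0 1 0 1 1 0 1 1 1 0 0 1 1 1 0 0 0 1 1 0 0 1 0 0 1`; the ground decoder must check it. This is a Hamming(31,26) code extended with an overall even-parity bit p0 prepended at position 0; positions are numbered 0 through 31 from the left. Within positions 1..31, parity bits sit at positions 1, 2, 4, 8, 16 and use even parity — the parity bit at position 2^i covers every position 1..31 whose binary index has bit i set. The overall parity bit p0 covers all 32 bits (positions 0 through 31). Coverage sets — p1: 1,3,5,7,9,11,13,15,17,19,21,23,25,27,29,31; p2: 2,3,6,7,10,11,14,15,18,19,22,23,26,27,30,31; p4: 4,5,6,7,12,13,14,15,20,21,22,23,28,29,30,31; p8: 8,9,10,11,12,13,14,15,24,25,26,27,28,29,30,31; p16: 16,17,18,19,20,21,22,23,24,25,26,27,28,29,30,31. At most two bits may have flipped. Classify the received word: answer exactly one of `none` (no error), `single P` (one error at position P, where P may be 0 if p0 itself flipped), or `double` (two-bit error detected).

s1: b1⊕b3⊕b5⊕b7⊕b9⊕b11⊕b13⊕b15⊕b17⊕b19⊕b21⊕b23⊕b25⊕b27⊕b29⊕b31 = 0⊕1⊕1⊕0⊕0⊕1⊕1⊕1⊕0⊕1⊕0⊕0⊕1⊕0⊕0⊕1 = 0
s2: b2⊕b3⊕b6⊕b7⊕b10⊕b11⊕b14⊕b15⊕b18⊕b19⊕b22⊕b23⊕b26⊕b27⊕b30⊕b31 = 0⊕1⊕0⊕0⊕1⊕1⊕1⊕1⊕1⊕1⊕0⊕0⊕0⊕0⊕0⊕1 = 0
s4: b4⊕b5⊕b6⊕b7⊕b12⊕b13⊕b14⊕b15⊕b20⊕b21⊕b22⊕b23⊕b28⊕b29⊕b30⊕b31 = 1⊕1⊕0⊕0⊕0⊕1⊕1⊕1⊕1⊕0⊕0⊕0⊕1⊕0⊕0⊕1 = 0
s8: b8⊕b9⊕b10⊕b11⊕b12⊕b13⊕b14⊕b15⊕b24⊕b25⊕b26⊕b27⊕b28⊕b29⊕b30⊕b31 = 1⊕0⊕1⊕1⊕0⊕1⊕1⊕1⊕1⊕1⊕0⊕0⊕1⊕0⊕0⊕1 = 0
s16: b16⊕b17⊕b18⊕b19⊕b20⊕b21⊕b22⊕b23⊕b24⊕b25⊕b26⊕b27⊕b28⊕b29⊕b30⊕b31 = 0⊕0⊕1⊕1⊕1⊕0⊕0⊕0⊕1⊕1⊕0⊕0⊕1⊕0⊕0⊕1 = 1
Syndrome (s16...s1) = 10000 → position 16.
Overall parity (XOR of all 32 bits, including p0): 0⊕0⊕0⊕1⊕1⊕1⊕0⊕0⊕1⊕0⊕1⊕1⊕0⊕1⊕1⊕1⊕0⊕0⊕1⊕1⊕1⊕0⊕0⊕0⊕1⊕1⊕0⊕0⊕1⊕0⊕0⊕1 = 0
Overall=0, syndrome position=16 → double-bit error detected (uncorrectable).

double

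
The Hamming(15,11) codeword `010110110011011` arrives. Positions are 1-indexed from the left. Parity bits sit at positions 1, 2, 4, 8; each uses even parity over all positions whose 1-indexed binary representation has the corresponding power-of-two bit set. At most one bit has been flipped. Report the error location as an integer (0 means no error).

s1: b1⊕b3⊕b5⊕b7⊕b9⊕b11⊕b13⊕b15 = 0⊕0⊕1⊕1⊕0⊕1⊕0⊕1 = 0
s2: b2⊕b3⊕b6⊕b7⊕b10⊕b11⊕b14⊕b15 = 1⊕0⊕0⊕1⊕0⊕1⊕1⊕1 = 1
s4: b4⊕b5⊕b6⊕b7⊕b12⊕b13⊕b14⊕b15 = 1⊕1⊕0⊕1⊕1⊕0⊕1⊕1 = 0
s8: b8⊕b9⊕b10⊕b11⊕b12⊕b13⊕b14⊕b15 = 1⊕0⊕0⊕1⊕1⊕0⊕1⊕1 = 1
Syndrome (s8...s1) = 1010 → position 10.

10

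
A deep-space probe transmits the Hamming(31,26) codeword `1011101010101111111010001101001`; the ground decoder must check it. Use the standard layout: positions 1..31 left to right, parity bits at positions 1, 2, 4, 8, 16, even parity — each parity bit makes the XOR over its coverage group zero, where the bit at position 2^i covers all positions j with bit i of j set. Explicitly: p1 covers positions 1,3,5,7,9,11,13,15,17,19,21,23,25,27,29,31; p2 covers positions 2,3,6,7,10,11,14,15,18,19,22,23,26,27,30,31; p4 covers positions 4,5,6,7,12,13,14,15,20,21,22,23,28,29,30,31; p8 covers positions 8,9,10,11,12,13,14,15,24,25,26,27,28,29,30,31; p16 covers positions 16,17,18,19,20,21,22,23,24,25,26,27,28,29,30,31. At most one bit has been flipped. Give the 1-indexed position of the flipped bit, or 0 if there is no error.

31

s1: b1⊕b3⊕b5⊕b7⊕b9⊕b11⊕b13⊕b15⊕b17⊕b19⊕b21⊕b23⊕b25⊕b27⊕b29⊕b31 = 1⊕1⊕1⊕1⊕1⊕1⊕1⊕1⊕1⊕1⊕1⊕0⊕1⊕0⊕0⊕1 = 1
s2: b2⊕b3⊕b6⊕b7⊕b10⊕b11⊕b14⊕b15⊕b18⊕b19⊕b22⊕b23⊕b26⊕b27⊕b30⊕b31 = 0⊕1⊕0⊕1⊕0⊕1⊕1⊕1⊕1⊕1⊕0⊕0⊕1⊕0⊕0⊕1 = 1
s4: b4⊕b5⊕b6⊕b7⊕b12⊕b13⊕b14⊕b15⊕b20⊕b21⊕b22⊕b23⊕b28⊕b29⊕b30⊕b31 = 1⊕1⊕0⊕1⊕0⊕1⊕1⊕1⊕0⊕1⊕0⊕0⊕1⊕0⊕0⊕1 = 1
s8: b8⊕b9⊕b10⊕b11⊕b12⊕b13⊕b14⊕b15⊕b24⊕b25⊕b26⊕b27⊕b28⊕b29⊕b30⊕b31 = 0⊕1⊕0⊕1⊕0⊕1⊕1⊕1⊕0⊕1⊕1⊕0⊕1⊕0⊕0⊕1 = 1
s16: b16⊕b17⊕b18⊕b19⊕b20⊕b21⊕b22⊕b23⊕b24⊕b25⊕b26⊕b27⊕b28⊕b29⊕b30⊕b31 = 1⊕1⊕1⊕1⊕0⊕1⊕0⊕0⊕0⊕1⊕1⊕0⊕1⊕0⊕0⊕1 = 1
Syndrome (s16...s1) = 11111 → position 31.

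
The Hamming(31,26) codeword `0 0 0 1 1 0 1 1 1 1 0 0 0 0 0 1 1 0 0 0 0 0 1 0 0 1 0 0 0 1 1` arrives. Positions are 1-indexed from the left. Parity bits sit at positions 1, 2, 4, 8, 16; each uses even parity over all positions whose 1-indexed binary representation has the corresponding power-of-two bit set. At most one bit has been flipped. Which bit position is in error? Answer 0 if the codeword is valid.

0

s1: b1⊕b3⊕b5⊕b7⊕b9⊕b11⊕b13⊕b15⊕b17⊕b19⊕b21⊕b23⊕b25⊕b27⊕b29⊕b31 = 0⊕0⊕1⊕1⊕1⊕0⊕0⊕0⊕1⊕0⊕0⊕1⊕0⊕0⊕0⊕1 = 0
s2: b2⊕b3⊕b6⊕b7⊕b10⊕b11⊕b14⊕b15⊕b18⊕b19⊕b22⊕b23⊕b26⊕b27⊕b30⊕b31 = 0⊕0⊕0⊕1⊕1⊕0⊕0⊕0⊕0⊕0⊕0⊕1⊕1⊕0⊕1⊕1 = 0
s4: b4⊕b5⊕b6⊕b7⊕b12⊕b13⊕b14⊕b15⊕b20⊕b21⊕b22⊕b23⊕b28⊕b29⊕b30⊕b31 = 1⊕1⊕0⊕1⊕0⊕0⊕0⊕0⊕0⊕0⊕0⊕1⊕0⊕0⊕1⊕1 = 0
s8: b8⊕b9⊕b10⊕b11⊕b12⊕b13⊕b14⊕b15⊕b24⊕b25⊕b26⊕b27⊕b28⊕b29⊕b30⊕b31 = 1⊕1⊕1⊕0⊕0⊕0⊕0⊕0⊕0⊕0⊕1⊕0⊕0⊕0⊕1⊕1 = 0
s16: b16⊕b17⊕b18⊕b19⊕b20⊕b21⊕b22⊕b23⊕b24⊕b25⊕b26⊕b27⊕b28⊕b29⊕b30⊕b31 = 1⊕1⊕0⊕0⊕0⊕0⊕0⊕1⊕0⊕0⊕1⊕0⊕0⊕0⊕1⊕1 = 0
Syndrome (s16...s1) = 00000 → position 0 (no error).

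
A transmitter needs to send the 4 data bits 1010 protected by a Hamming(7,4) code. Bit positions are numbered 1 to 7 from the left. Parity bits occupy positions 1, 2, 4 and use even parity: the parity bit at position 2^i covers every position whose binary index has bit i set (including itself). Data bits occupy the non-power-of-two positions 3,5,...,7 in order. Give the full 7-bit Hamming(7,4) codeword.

Place data bits at non-power-of-two positions: b3=1, b5=0, b6=1, b7=0.
p1 = XOR of data positions {3,5,7} = 1⊕0⊕0 = 1
p2 = XOR of data positions {3,6,7} = 1⊕1⊕0 = 0
p4 = XOR of data positions {5,6,7} = 0⊕1⊕0 = 1
Codeword b1..b7 = 1011010

1011010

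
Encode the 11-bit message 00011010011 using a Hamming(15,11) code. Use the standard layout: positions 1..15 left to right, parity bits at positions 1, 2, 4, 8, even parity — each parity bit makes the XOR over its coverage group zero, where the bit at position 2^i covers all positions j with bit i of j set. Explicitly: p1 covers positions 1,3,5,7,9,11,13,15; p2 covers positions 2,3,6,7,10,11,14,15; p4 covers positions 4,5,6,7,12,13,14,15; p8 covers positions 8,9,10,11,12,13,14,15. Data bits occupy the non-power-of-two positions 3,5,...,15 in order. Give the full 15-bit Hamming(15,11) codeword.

Place data bits at non-power-of-two positions: b3=0, b5=0, b6=0, b7=1, b9=1, b10=0, b11=1, b12=0, b13=0, b14=1, b15=1.
p1 = XOR of data positions {3,5,7,9,11,13,15} = 0⊕0⊕1⊕1⊕1⊕0⊕1 = 0
p2 = XOR of data positions {3,6,7,10,11,14,15} = 0⊕0⊕1⊕0⊕1⊕1⊕1 = 0
p4 = XOR of data positions {5,6,7,12,13,14,15} = 0⊕0⊕1⊕0⊕0⊕1⊕1 = 1
p8 = XOR of data positions {9,10,11,12,13,14,15} = 1⊕0⊕1⊕0⊕0⊕1⊕1 = 0
Codeword b1..b15 = 000100101010011

000100101010011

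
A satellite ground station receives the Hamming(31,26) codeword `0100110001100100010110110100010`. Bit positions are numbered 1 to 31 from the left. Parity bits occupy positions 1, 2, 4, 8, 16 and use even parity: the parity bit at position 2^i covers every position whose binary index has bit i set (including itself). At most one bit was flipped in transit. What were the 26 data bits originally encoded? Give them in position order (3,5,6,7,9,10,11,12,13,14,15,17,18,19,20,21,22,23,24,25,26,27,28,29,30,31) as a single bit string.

s1: b1⊕b3⊕b5⊕b7⊕b9⊕b11⊕b13⊕b15⊕b17⊕b19⊕b21⊕b23⊕b25⊕b27⊕b29⊕b31 = 0⊕0⊕1⊕0⊕0⊕1⊕0⊕0⊕0⊕0⊕1⊕1⊕0⊕0⊕0⊕0 = 0
s2: b2⊕b3⊕b6⊕b7⊕b10⊕b11⊕b14⊕b15⊕b18⊕b19⊕b22⊕b23⊕b26⊕b27⊕b30⊕b31 = 1⊕0⊕1⊕0⊕1⊕1⊕1⊕0⊕1⊕0⊕0⊕1⊕1⊕0⊕1⊕0 = 1
s4: b4⊕b5⊕b6⊕b7⊕b12⊕b13⊕b14⊕b15⊕b20⊕b21⊕b22⊕b23⊕b28⊕b29⊕b30⊕b31 = 0⊕1⊕1⊕0⊕0⊕0⊕1⊕0⊕1⊕1⊕0⊕1⊕0⊕0⊕1⊕0 = 1
s8: b8⊕b9⊕b10⊕b11⊕b12⊕b13⊕b14⊕b15⊕b24⊕b25⊕b26⊕b27⊕b28⊕b29⊕b30⊕b31 = 0⊕0⊕1⊕1⊕0⊕0⊕1⊕0⊕1⊕0⊕1⊕0⊕0⊕0⊕1⊕0 = 0
s16: b16⊕b17⊕b18⊕b19⊕b20⊕b21⊕b22⊕b23⊕b24⊕b25⊕b26⊕b27⊕b28⊕b29⊕b30⊕b31 = 0⊕0⊕1⊕0⊕1⊕1⊕0⊕1⊕1⊕0⊕1⊕0⊕0⊕0⊕1⊕0 = 1
Syndrome (s16...s1) = 10110 → position 22.
Flip bit 22: corrected codeword = 0100110001100100010111110100010
Data bits at positions 3,5,6,7,9,10,11,12,13,14,15,17,18,19,20,21,22,23,24,25,26,27,28,29,30,31: 01100110010010111110100010

01100110010010111110100010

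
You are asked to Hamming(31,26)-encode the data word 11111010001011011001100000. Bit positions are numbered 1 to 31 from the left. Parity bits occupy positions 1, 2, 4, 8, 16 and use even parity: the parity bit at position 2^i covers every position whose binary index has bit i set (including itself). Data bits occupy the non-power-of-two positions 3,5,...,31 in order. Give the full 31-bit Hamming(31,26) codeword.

1110111110100010011011001100000

Place data bits at non-power-of-two positions: b3=1, b5=1, b6=1, b7=1, b9=1, b10=0, b11=1, b12=0, b13=0, b14=0, b15=1, b17=0, b18=1, b19=1, b20=0, b21=1, b22=1, b23=0, b24=0, b25=1, b26=1, b27=0, b28=0, b29=0, b30=0, b31=0.
p1 = XOR of data positions {3,5,7,9,11,13,15,17,19,21,23,25,27,29,31} = 1⊕1⊕1⊕1⊕1⊕0⊕1⊕0⊕1⊕1⊕0⊕1⊕0⊕0⊕0 = 1
p2 = XOR of data positions {3,6,7,10,11,14,15,18,19,22,23,26,27,30,31} = 1⊕1⊕1⊕0⊕1⊕0⊕1⊕1⊕1⊕1⊕0⊕1⊕0⊕0⊕0 = 1
p4 = XOR of data positions {5,6,7,12,13,14,15,20,21,22,23,28,29,30,31} = 1⊕1⊕1⊕0⊕0⊕0⊕1⊕0⊕1⊕1⊕0⊕0⊕0⊕0⊕0 = 0
p8 = XOR of data positions {9,10,11,12,13,14,15,24,25,26,27,28,29,30,31} = 1⊕0⊕1⊕0⊕0⊕0⊕1⊕0⊕1⊕1⊕0⊕0⊕0⊕0⊕0 = 1
p16 = XOR of data positions {17,18,19,20,21,22,23,24,25,26,27,28,29,30,31} = 0⊕1⊕1⊕0⊕1⊕1⊕0⊕0⊕1⊕1⊕0⊕0⊕0⊕0⊕0 = 0
Codeword b1..b31 = 1110111110100010011011001100000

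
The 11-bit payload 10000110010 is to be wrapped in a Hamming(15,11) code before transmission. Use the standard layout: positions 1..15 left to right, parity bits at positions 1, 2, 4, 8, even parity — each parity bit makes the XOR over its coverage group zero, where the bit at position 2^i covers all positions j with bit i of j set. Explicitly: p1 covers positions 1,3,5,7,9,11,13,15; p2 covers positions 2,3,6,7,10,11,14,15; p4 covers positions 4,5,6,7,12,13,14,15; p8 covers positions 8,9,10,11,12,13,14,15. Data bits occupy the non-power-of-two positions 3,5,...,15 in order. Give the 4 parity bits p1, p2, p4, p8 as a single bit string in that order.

Place data bits at non-power-of-two positions: b3=1, b5=0, b6=0, b7=0, b9=0, b10=1, b11=1, b12=0, b13=0, b14=1, b15=0.
p1 = XOR of data positions {3,5,7,9,11,13,15} = 1⊕0⊕0⊕0⊕1⊕0⊕0 = 0
p2 = XOR of data positions {3,6,7,10,11,14,15} = 1⊕0⊕0⊕1⊕1⊕1⊕0 = 0
p4 = XOR of data positions {5,6,7,12,13,14,15} = 0⊕0⊕0⊕0⊕0⊕1⊕0 = 1
p8 = XOR of data positions {9,10,11,12,13,14,15} = 0⊕1⊕1⊕0⊕0⊕1⊕0 = 1
Parity bits p1,p2,p4,p8 = 0011

0011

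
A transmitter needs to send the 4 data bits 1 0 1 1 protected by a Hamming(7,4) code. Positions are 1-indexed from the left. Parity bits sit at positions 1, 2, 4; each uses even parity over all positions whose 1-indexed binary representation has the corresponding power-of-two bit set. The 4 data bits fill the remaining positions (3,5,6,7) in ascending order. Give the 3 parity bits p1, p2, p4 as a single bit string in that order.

Place data bits at non-power-of-two positions: b3=1, b5=0, b6=1, b7=1.
p1 = XOR of data positions {3,5,7} = 1⊕0⊕1 = 0
p2 = XOR of data positions {3,6,7} = 1⊕1⊕1 = 1
p4 = XOR of data positions {5,6,7} = 0⊕1⊕1 = 0
Parity bits p1,p2,p4 = 010

010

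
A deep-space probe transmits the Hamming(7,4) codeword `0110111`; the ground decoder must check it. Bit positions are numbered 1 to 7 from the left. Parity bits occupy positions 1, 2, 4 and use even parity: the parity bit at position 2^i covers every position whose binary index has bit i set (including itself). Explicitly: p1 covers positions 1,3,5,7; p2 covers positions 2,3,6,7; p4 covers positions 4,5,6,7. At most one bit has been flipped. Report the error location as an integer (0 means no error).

s1: b1⊕b3⊕b5⊕b7 = 0⊕1⊕1⊕1 = 1
s2: b2⊕b3⊕b6⊕b7 = 1⊕1⊕1⊕1 = 0
s4: b4⊕b5⊕b6⊕b7 = 0⊕1⊕1⊕1 = 1
Syndrome (s4...s1) = 101 → position 5.

5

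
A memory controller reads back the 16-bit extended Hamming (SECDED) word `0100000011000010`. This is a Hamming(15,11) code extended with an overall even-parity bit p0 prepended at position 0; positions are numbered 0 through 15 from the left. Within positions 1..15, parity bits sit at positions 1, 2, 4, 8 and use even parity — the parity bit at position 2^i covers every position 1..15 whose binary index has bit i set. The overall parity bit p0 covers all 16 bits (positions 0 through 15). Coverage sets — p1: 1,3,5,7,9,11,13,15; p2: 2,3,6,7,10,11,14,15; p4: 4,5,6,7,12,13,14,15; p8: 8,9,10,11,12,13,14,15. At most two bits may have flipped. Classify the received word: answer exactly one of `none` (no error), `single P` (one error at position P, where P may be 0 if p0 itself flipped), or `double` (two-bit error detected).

s1: b1⊕b3⊕b5⊕b7⊕b9⊕b11⊕b13⊕b15 = 1⊕0⊕0⊕0⊕1⊕0⊕0⊕0 = 0
s2: b2⊕b3⊕b6⊕b7⊕b10⊕b11⊕b14⊕b15 = 0⊕0⊕0⊕0⊕0⊕0⊕1⊕0 = 1
s4: b4⊕b5⊕b6⊕b7⊕b12⊕b13⊕b14⊕b15 = 0⊕0⊕0⊕0⊕0⊕0⊕1⊕0 = 1
s8: b8⊕b9⊕b10⊕b11⊕b12⊕b13⊕b14⊕b15 = 1⊕1⊕0⊕0⊕0⊕0⊕1⊕0 = 1
Syndrome (s8...s1) = 1110 → position 14.
Overall parity (XOR of all 16 bits, including p0): 0⊕1⊕0⊕0⊕0⊕0⊕0⊕0⊕1⊕1⊕0⊕0⊕0⊕0⊕1⊕0 = 0
Overall=0, syndrome position=14 → double-bit error detected (uncorrectable).

double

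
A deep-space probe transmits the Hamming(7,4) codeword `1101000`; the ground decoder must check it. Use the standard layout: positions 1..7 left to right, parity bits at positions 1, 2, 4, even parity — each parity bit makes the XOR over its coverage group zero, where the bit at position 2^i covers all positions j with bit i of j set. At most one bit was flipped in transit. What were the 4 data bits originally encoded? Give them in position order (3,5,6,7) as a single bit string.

0001

s1: b1⊕b3⊕b5⊕b7 = 1⊕0⊕0⊕0 = 1
s2: b2⊕b3⊕b6⊕b7 = 1⊕0⊕0⊕0 = 1
s4: b4⊕b5⊕b6⊕b7 = 1⊕0⊕0⊕0 = 1
Syndrome (s4...s1) = 111 → position 7.
Flip bit 7: corrected codeword = 1101001
Data bits at positions 3,5,6,7: 0001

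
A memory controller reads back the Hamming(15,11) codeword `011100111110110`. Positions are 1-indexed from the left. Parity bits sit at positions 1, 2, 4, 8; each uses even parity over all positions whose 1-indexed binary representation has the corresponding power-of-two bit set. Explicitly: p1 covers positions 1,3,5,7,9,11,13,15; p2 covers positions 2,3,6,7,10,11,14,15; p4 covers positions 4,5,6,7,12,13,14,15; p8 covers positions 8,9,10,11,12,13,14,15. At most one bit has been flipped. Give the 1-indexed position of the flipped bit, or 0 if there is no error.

s1: b1⊕b3⊕b5⊕b7⊕b9⊕b11⊕b13⊕b15 = 0⊕1⊕0⊕1⊕1⊕1⊕1⊕0 = 1
s2: b2⊕b3⊕b6⊕b7⊕b10⊕b11⊕b14⊕b15 = 1⊕1⊕0⊕1⊕1⊕1⊕1⊕0 = 0
s4: b4⊕b5⊕b6⊕b7⊕b12⊕b13⊕b14⊕b15 = 1⊕0⊕0⊕1⊕0⊕1⊕1⊕0 = 0
s8: b8⊕b9⊕b10⊕b11⊕b12⊕b13⊕b14⊕b15 = 1⊕1⊕1⊕1⊕0⊕1⊕1⊕0 = 0
Syndrome (s8...s1) = 0001 → position 1.

1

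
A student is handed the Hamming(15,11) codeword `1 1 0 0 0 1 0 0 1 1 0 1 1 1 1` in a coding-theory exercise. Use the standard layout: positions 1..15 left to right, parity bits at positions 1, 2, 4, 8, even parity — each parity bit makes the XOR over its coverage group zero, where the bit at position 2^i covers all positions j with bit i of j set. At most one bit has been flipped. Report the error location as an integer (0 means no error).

6

s1: b1⊕b3⊕b5⊕b7⊕b9⊕b11⊕b13⊕b15 = 1⊕0⊕0⊕0⊕1⊕0⊕1⊕1 = 0
s2: b2⊕b3⊕b6⊕b7⊕b10⊕b11⊕b14⊕b15 = 1⊕0⊕1⊕0⊕1⊕0⊕1⊕1 = 1
s4: b4⊕b5⊕b6⊕b7⊕b12⊕b13⊕b14⊕b15 = 0⊕0⊕1⊕0⊕1⊕1⊕1⊕1 = 1
s8: b8⊕b9⊕b10⊕b11⊕b12⊕b13⊕b14⊕b15 = 0⊕1⊕1⊕0⊕1⊕1⊕1⊕1 = 0
Syndrome (s8...s1) = 0110 → position 6.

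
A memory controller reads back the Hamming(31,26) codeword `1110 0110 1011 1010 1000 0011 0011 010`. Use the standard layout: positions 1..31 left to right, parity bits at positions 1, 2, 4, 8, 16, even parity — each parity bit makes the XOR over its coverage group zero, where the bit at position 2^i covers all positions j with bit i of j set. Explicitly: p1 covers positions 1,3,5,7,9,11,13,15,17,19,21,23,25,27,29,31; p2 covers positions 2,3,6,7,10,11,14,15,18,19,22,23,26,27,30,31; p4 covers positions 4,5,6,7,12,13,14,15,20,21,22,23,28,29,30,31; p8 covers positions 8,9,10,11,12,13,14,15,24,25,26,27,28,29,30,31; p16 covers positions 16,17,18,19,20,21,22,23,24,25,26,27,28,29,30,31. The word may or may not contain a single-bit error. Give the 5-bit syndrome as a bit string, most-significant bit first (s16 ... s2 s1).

01010

s1: b1⊕b3⊕b5⊕b7⊕b9⊕b11⊕b13⊕b15⊕b17⊕b19⊕b21⊕b23⊕b25⊕b27⊕b29⊕b31 = 1⊕1⊕0⊕1⊕1⊕1⊕1⊕1⊕1⊕0⊕0⊕1⊕0⊕1⊕0⊕0 = 0
s2: b2⊕b3⊕b6⊕b7⊕b10⊕b11⊕b14⊕b15⊕b18⊕b19⊕b22⊕b23⊕b26⊕b27⊕b30⊕b31 = 1⊕1⊕1⊕1⊕0⊕1⊕0⊕1⊕0⊕0⊕0⊕1⊕0⊕1⊕1⊕0 = 1
s4: b4⊕b5⊕b6⊕b7⊕b12⊕b13⊕b14⊕b15⊕b20⊕b21⊕b22⊕b23⊕b28⊕b29⊕b30⊕b31 = 0⊕0⊕1⊕1⊕1⊕1⊕0⊕1⊕0⊕0⊕0⊕1⊕1⊕0⊕1⊕0 = 0
s8: b8⊕b9⊕b10⊕b11⊕b12⊕b13⊕b14⊕b15⊕b24⊕b25⊕b26⊕b27⊕b28⊕b29⊕b30⊕b31 = 0⊕1⊕0⊕1⊕1⊕1⊕0⊕1⊕1⊕0⊕0⊕1⊕1⊕0⊕1⊕0 = 1
s16: b16⊕b17⊕b18⊕b19⊕b20⊕b21⊕b22⊕b23⊕b24⊕b25⊕b26⊕b27⊕b28⊕b29⊕b30⊕b31 = 0⊕1⊕0⊕0⊕0⊕0⊕0⊕1⊕1⊕0⊕0⊕1⊕1⊕0⊕1⊕0 = 0
Syndrome (s16...s1) = 01010 → position 10.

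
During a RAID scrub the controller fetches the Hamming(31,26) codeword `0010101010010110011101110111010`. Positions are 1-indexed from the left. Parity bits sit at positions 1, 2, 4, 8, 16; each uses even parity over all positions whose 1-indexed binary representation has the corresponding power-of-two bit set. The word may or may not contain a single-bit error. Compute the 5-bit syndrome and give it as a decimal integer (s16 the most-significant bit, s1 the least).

s1: b1⊕b3⊕b5⊕b7⊕b9⊕b11⊕b13⊕b15⊕b17⊕b19⊕b21⊕b23⊕b25⊕b27⊕b29⊕b31 = 0⊕1⊕1⊕1⊕1⊕0⊕0⊕1⊕0⊕1⊕0⊕1⊕0⊕1⊕0⊕0 = 0
s2: b2⊕b3⊕b6⊕b7⊕b10⊕b11⊕b14⊕b15⊕b18⊕b19⊕b22⊕b23⊕b26⊕b27⊕b30⊕b31 = 0⊕1⊕0⊕1⊕0⊕0⊕1⊕1⊕1⊕1⊕1⊕1⊕1⊕1⊕1⊕0 = 1
s4: b4⊕b5⊕b6⊕b7⊕b12⊕b13⊕b14⊕b15⊕b20⊕b21⊕b22⊕b23⊕b28⊕b29⊕b30⊕b31 = 0⊕1⊕0⊕1⊕1⊕0⊕1⊕1⊕1⊕0⊕1⊕1⊕1⊕0⊕1⊕0 = 0
s8: b8⊕b9⊕b10⊕b11⊕b12⊕b13⊕b14⊕b15⊕b24⊕b25⊕b26⊕b27⊕b28⊕b29⊕b30⊕b31 = 0⊕1⊕0⊕0⊕1⊕0⊕1⊕1⊕1⊕0⊕1⊕1⊕1⊕0⊕1⊕0 = 1
s16: b16⊕b17⊕b18⊕b19⊕b20⊕b21⊕b22⊕b23⊕b24⊕b25⊕b26⊕b27⊕b28⊕b29⊕b30⊕b31 = 0⊕0⊕1⊕1⊕1⊕0⊕1⊕1⊕1⊕0⊕1⊕1⊕1⊕0⊕1⊕0 = 0
Syndrome (s16...s1) = 01010 → position 10.

10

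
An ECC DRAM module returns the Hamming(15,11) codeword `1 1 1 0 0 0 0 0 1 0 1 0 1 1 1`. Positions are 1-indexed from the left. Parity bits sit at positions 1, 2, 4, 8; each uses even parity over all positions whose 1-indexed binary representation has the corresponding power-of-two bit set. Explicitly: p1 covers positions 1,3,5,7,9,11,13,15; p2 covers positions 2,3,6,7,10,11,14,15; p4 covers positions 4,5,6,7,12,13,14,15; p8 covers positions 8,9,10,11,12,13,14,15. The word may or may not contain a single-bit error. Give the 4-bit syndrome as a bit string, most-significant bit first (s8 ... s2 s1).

1110

s1: b1⊕b3⊕b5⊕b7⊕b9⊕b11⊕b13⊕b15 = 1⊕1⊕0⊕0⊕1⊕1⊕1⊕1 = 0
s2: b2⊕b3⊕b6⊕b7⊕b10⊕b11⊕b14⊕b15 = 1⊕1⊕0⊕0⊕0⊕1⊕1⊕1 = 1
s4: b4⊕b5⊕b6⊕b7⊕b12⊕b13⊕b14⊕b15 = 0⊕0⊕0⊕0⊕0⊕1⊕1⊕1 = 1
s8: b8⊕b9⊕b10⊕b11⊕b12⊕b13⊕b14⊕b15 = 0⊕1⊕0⊕1⊕0⊕1⊕1⊕1 = 1
Syndrome (s8...s1) = 1110 → position 14.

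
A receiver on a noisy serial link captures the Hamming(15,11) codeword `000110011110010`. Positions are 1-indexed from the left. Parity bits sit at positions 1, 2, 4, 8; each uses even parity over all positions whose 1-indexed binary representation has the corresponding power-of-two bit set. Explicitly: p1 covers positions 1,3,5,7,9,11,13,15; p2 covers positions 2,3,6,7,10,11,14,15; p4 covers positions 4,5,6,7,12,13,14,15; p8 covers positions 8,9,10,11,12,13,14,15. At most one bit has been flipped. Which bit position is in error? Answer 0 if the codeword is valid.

s1: b1⊕b3⊕b5⊕b7⊕b9⊕b11⊕b13⊕b15 = 0⊕0⊕1⊕0⊕1⊕1⊕0⊕0 = 1
s2: b2⊕b3⊕b6⊕b7⊕b10⊕b11⊕b14⊕b15 = 0⊕0⊕0⊕0⊕1⊕1⊕1⊕0 = 1
s4: b4⊕b5⊕b6⊕b7⊕b12⊕b13⊕b14⊕b15 = 1⊕1⊕0⊕0⊕0⊕0⊕1⊕0 = 1
s8: b8⊕b9⊕b10⊕b11⊕b12⊕b13⊕b14⊕b15 = 1⊕1⊕1⊕1⊕0⊕0⊕1⊕0 = 1
Syndrome (s8...s1) = 1111 → position 15.

15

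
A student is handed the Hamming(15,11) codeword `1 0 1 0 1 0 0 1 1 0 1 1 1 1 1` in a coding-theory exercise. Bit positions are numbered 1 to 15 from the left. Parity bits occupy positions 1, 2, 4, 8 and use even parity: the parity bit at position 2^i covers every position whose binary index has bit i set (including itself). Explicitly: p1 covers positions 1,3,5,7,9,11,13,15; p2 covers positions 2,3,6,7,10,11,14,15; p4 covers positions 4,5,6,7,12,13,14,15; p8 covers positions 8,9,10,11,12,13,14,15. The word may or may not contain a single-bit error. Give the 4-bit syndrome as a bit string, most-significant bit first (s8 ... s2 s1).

1101

s1: b1⊕b3⊕b5⊕b7⊕b9⊕b11⊕b13⊕b15 = 1⊕1⊕1⊕0⊕1⊕1⊕1⊕1 = 1
s2: b2⊕b3⊕b6⊕b7⊕b10⊕b11⊕b14⊕b15 = 0⊕1⊕0⊕0⊕0⊕1⊕1⊕1 = 0
s4: b4⊕b5⊕b6⊕b7⊕b12⊕b13⊕b14⊕b15 = 0⊕1⊕0⊕0⊕1⊕1⊕1⊕1 = 1
s8: b8⊕b9⊕b10⊕b11⊕b12⊕b13⊕b14⊕b15 = 1⊕1⊕0⊕1⊕1⊕1⊕1⊕1 = 1
Syndrome (s8...s1) = 1101 → position 13.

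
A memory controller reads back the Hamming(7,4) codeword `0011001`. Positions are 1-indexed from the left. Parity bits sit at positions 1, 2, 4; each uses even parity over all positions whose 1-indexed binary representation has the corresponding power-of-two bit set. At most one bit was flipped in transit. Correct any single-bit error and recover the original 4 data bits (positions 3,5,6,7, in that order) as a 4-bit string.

1001

s1: b1⊕b3⊕b5⊕b7 = 0⊕1⊕0⊕1 = 0
s2: b2⊕b3⊕b6⊕b7 = 0⊕1⊕0⊕1 = 0
s4: b4⊕b5⊕b6⊕b7 = 1⊕0⊕0⊕1 = 0
Syndrome (s4...s1) = 000 → position 0 (no error).
No correction needed.
Data bits at positions 3,5,6,7: 1001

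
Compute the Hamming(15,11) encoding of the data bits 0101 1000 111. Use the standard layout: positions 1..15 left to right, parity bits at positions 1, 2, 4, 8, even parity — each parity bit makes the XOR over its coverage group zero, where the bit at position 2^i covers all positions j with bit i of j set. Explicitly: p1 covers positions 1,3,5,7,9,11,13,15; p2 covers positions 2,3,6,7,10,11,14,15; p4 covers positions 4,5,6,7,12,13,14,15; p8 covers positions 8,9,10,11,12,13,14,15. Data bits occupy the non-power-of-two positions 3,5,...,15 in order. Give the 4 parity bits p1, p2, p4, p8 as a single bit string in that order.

1110

Place data bits at non-power-of-two positions: b3=0, b5=1, b6=0, b7=1, b9=1, b10=0, b11=0, b12=0, b13=1, b14=1, b15=1.
p1 = XOR of data positions {3,5,7,9,11,13,15} = 0⊕1⊕1⊕1⊕0⊕1⊕1 = 1
p2 = XOR of data positions {3,6,7,10,11,14,15} = 0⊕0⊕1⊕0⊕0⊕1⊕1 = 1
p4 = XOR of data positions {5,6,7,12,13,14,15} = 1⊕0⊕1⊕0⊕1⊕1⊕1 = 1
p8 = XOR of data positions {9,10,11,12,13,14,15} = 1⊕0⊕0⊕0⊕1⊕1⊕1 = 0
Parity bits p1,p2,p4,p8 = 1110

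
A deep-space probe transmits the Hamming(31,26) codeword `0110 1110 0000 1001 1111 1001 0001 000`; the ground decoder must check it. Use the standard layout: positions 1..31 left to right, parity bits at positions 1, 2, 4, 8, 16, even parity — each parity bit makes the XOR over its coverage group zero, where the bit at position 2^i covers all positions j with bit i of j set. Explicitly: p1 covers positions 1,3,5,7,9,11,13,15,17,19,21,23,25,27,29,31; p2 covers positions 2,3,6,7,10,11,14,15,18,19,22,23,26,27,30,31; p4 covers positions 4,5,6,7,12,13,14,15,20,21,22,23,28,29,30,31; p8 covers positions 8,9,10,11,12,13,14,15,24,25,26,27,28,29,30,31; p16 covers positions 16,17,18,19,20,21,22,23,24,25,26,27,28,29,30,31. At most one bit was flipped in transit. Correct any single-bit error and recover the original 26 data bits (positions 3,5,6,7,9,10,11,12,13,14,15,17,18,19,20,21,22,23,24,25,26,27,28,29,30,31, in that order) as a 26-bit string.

11110000000111110010001000

s1: b1⊕b3⊕b5⊕b7⊕b9⊕b11⊕b13⊕b15⊕b17⊕b19⊕b21⊕b23⊕b25⊕b27⊕b29⊕b31 = 0⊕1⊕1⊕1⊕0⊕0⊕1⊕0⊕1⊕1⊕1⊕0⊕0⊕0⊕0⊕0 = 1
s2: b2⊕b3⊕b6⊕b7⊕b10⊕b11⊕b14⊕b15⊕b18⊕b19⊕b22⊕b23⊕b26⊕b27⊕b30⊕b31 = 1⊕1⊕1⊕1⊕0⊕0⊕0⊕0⊕1⊕1⊕0⊕0⊕0⊕0⊕0⊕0 = 0
s4: b4⊕b5⊕b6⊕b7⊕b12⊕b13⊕b14⊕b15⊕b20⊕b21⊕b22⊕b23⊕b28⊕b29⊕b30⊕b31 = 0⊕1⊕1⊕1⊕0⊕1⊕0⊕0⊕1⊕1⊕0⊕0⊕1⊕0⊕0⊕0 = 1
s8: b8⊕b9⊕b10⊕b11⊕b12⊕b13⊕b14⊕b15⊕b24⊕b25⊕b26⊕b27⊕b28⊕b29⊕b30⊕b31 = 0⊕0⊕0⊕0⊕0⊕1⊕0⊕0⊕1⊕0⊕0⊕0⊕1⊕0⊕0⊕0 = 1
s16: b16⊕b17⊕b18⊕b19⊕b20⊕b21⊕b22⊕b23⊕b24⊕b25⊕b26⊕b27⊕b28⊕b29⊕b30⊕b31 = 1⊕1⊕1⊕1⊕1⊕1⊕0⊕0⊕1⊕0⊕0⊕0⊕1⊕0⊕0⊕0 = 0
Syndrome (s16...s1) = 01101 → position 13.
Flip bit 13: corrected codeword = 0110111000000001111110010001000
Data bits at positions 3,5,6,7,9,10,11,12,13,14,15,17,18,19,20,21,22,23,24,25,26,27,28,29,30,31: 11110000000111110010001000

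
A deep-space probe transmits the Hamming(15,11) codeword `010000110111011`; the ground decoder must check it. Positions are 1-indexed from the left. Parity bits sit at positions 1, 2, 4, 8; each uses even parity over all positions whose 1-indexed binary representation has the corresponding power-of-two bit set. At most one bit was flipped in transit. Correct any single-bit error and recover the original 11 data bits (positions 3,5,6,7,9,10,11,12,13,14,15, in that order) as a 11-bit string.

s1: b1⊕b3⊕b5⊕b7⊕b9⊕b11⊕b13⊕b15 = 0⊕0⊕0⊕1⊕0⊕1⊕0⊕1 = 1
s2: b2⊕b3⊕b6⊕b7⊕b10⊕b11⊕b14⊕b15 = 1⊕0⊕0⊕1⊕1⊕1⊕1⊕1 = 0
s4: b4⊕b5⊕b6⊕b7⊕b12⊕b13⊕b14⊕b15 = 0⊕0⊕0⊕1⊕1⊕0⊕1⊕1 = 0
s8: b8⊕b9⊕b10⊕b11⊕b12⊕b13⊕b14⊕b15 = 1⊕0⊕1⊕1⊕1⊕0⊕1⊕1 = 0
Syndrome (s8...s1) = 0001 → position 1.
Flip bit 1: corrected codeword = 110000110111011
Data bits at positions 3,5,6,7,9,10,11,12,13,14,15: 00010111011

00010111011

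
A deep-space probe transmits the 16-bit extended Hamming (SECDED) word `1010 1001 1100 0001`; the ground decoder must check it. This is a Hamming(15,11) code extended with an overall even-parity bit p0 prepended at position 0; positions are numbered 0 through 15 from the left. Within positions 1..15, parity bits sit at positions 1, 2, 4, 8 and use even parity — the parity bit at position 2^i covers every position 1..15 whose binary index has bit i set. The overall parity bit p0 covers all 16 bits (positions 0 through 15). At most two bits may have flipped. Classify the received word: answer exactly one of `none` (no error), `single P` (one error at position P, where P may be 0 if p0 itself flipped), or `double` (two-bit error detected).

single 15

s1: b1⊕b3⊕b5⊕b7⊕b9⊕b11⊕b13⊕b15 = 0⊕0⊕0⊕1⊕1⊕0⊕0⊕1 = 1
s2: b2⊕b3⊕b6⊕b7⊕b10⊕b11⊕b14⊕b15 = 1⊕0⊕0⊕1⊕0⊕0⊕0⊕1 = 1
s4: b4⊕b5⊕b6⊕b7⊕b12⊕b13⊕b14⊕b15 = 1⊕0⊕0⊕1⊕0⊕0⊕0⊕1 = 1
s8: b8⊕b9⊕b10⊕b11⊕b12⊕b13⊕b14⊕b15 = 1⊕1⊕0⊕0⊕0⊕0⊕0⊕1 = 1
Syndrome (s8...s1) = 1111 → position 15.
Overall parity (XOR of all 16 bits, including p0): 1⊕0⊕1⊕0⊕1⊕0⊕0⊕1⊕1⊕1⊕0⊕0⊕0⊕0⊕0⊕1 = 1
Overall=1, syndrome position=15 → single-bit error at position 15.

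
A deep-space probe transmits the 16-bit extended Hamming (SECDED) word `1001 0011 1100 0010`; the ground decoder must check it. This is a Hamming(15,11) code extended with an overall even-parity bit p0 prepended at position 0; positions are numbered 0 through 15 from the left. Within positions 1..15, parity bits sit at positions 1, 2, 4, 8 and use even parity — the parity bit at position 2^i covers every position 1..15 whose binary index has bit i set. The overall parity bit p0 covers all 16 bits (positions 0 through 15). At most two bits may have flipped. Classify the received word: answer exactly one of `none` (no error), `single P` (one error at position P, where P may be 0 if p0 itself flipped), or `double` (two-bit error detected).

s1: b1⊕b3⊕b5⊕b7⊕b9⊕b11⊕b13⊕b15 = 0⊕1⊕0⊕1⊕1⊕0⊕0⊕0 = 1
s2: b2⊕b3⊕b6⊕b7⊕b10⊕b11⊕b14⊕b15 = 0⊕1⊕1⊕1⊕0⊕0⊕1⊕0 = 0
s4: b4⊕b5⊕b6⊕b7⊕b12⊕b13⊕b14⊕b15 = 0⊕0⊕1⊕1⊕0⊕0⊕1⊕0 = 1
s8: b8⊕b9⊕b10⊕b11⊕b12⊕b13⊕b14⊕b15 = 1⊕1⊕0⊕0⊕0⊕0⊕1⊕0 = 1
Syndrome (s8...s1) = 1101 → position 13.
Overall parity (XOR of all 16 bits, including p0): 1⊕0⊕0⊕1⊕0⊕0⊕1⊕1⊕1⊕1⊕0⊕0⊕0⊕0⊕1⊕0 = 1
Overall=1, syndrome position=13 → single-bit error at position 13.

single 13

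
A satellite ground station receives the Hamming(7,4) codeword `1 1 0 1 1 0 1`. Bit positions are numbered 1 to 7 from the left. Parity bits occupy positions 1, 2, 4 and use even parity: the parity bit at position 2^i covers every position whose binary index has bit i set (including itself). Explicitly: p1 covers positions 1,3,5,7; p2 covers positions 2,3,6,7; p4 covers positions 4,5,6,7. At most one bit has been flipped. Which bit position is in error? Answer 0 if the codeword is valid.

s1: b1⊕b3⊕b5⊕b7 = 1⊕0⊕1⊕1 = 1
s2: b2⊕b3⊕b6⊕b7 = 1⊕0⊕0⊕1 = 0
s4: b4⊕b5⊕b6⊕b7 = 1⊕1⊕0⊕1 = 1
Syndrome (s4...s1) = 101 → position 5.

5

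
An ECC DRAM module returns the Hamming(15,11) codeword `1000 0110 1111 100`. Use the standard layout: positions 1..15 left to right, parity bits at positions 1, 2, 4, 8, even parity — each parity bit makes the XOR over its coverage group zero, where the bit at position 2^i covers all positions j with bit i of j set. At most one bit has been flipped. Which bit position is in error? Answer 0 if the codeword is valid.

9

s1: b1⊕b3⊕b5⊕b7⊕b9⊕b11⊕b13⊕b15 = 1⊕0⊕0⊕1⊕1⊕1⊕1⊕0 = 1
s2: b2⊕b3⊕b6⊕b7⊕b10⊕b11⊕b14⊕b15 = 0⊕0⊕1⊕1⊕1⊕1⊕0⊕0 = 0
s4: b4⊕b5⊕b6⊕b7⊕b12⊕b13⊕b14⊕b15 = 0⊕0⊕1⊕1⊕1⊕1⊕0⊕0 = 0
s8: b8⊕b9⊕b10⊕b11⊕b12⊕b13⊕b14⊕b15 = 0⊕1⊕1⊕1⊕1⊕1⊕0⊕0 = 1
Syndrome (s8...s1) = 1001 → position 9.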